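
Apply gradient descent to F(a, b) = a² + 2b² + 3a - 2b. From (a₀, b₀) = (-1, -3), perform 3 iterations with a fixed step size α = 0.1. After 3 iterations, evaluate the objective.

-1.541392

∇F = (2a + 3, 4b - 2)
(a₁, b₁) = (-1, -3) − 0.1·(1, -14) = (-1.1, -1.6)
(a₂, b₂) = (-1.1, -1.6) − 0.1·(0.8, -8.4) = (-1.18, -0.76)
(a₃, b₃) = (-1.18, -0.76) − 0.1·(0.64, -5.04) = (-1.244, -0.256)
F(-1.244, -0.256) = -1.541392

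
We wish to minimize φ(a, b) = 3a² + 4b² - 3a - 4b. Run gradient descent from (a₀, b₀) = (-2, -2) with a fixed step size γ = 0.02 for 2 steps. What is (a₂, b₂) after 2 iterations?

∇φ = (6a - 3, 8b - 4)
Step 1: at (-2, -2), ∇φ = (-15, -20) → (-2, -2) − 0.02·(-15, -20) = (-1.7, -1.6)
Step 2: at (-1.7, -1.6), ∇φ = (-13.2, -16.8) → (-1.7, -1.6) − 0.02·(-13.2, -16.8) = (-1.436, -1.264)

(-1.436, -1.264)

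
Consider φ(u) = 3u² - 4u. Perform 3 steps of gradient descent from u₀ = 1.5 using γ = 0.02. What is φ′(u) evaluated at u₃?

φ′(u) = 6u - 4
Step 1: φ′(1.5) = 5; u₁ = 1.5 − 0.02·5 = 1.4
Step 2: φ′(1.4) = 4.4; u₂ = 1.4 − 0.02·4.4 = 1.312
Step 3: φ′(1.312) = 3.872; u₃ = 1.312 − 0.02·3.872 = 1.23456
φ′(u) at (1.23456) = 3.40736

3.40736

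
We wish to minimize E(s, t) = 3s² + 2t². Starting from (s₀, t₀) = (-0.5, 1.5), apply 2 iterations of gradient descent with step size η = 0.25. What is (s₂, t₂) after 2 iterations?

(-0.125, 0)

∇E = (6s, 4t)
Step 1: at (-0.5, 1.5), ∇E = (-3, 6) → (-0.5, 1.5) − 0.25·(-3, 6) = (0.25, 0)
Step 2: at (0.25, 0), ∇E = (1.5, 0) → (0.25, 0) − 0.25·(1.5, 0) = (-0.125, 0)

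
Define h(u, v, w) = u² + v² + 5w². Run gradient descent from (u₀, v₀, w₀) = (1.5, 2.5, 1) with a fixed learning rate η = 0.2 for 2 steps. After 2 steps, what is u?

0.54

∇h = (2u, 2v, 10w)
Step 1: at (1.5, 2.5, 1), ∇h = (3, 5, 10) → (1.5, 2.5, 1) − 0.2·(3, 5, 10) = (0.9, 1.5, -1)
Step 2: at (0.9, 1.5, -1), ∇h = (1.8, 3, -10) → (0.9, 1.5, -1) − 0.2·(1.8, 3, -10) = (0.54, 0.9, 1)
u = 0.54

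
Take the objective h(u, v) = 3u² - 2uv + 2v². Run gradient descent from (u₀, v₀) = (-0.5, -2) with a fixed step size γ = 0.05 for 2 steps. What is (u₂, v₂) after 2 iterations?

∇h = (6u - 2v, -2u + 4v)
Step 1: at (-0.5, -2), ∇h = (1, -7) → (-0.5, -2) − 0.05·(1, -7) = (-0.55, -1.65)
Step 2: at (-0.55, -1.65), ∇h = (0, -5.5) → (-0.55, -1.65) − 0.05·(0, -5.5) = (-0.55, -1.375)

(-0.55, -1.375)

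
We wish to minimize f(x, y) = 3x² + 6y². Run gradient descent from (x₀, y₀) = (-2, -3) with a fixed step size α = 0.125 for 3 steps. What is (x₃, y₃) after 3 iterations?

∇f = (6x, 12y)
(x₁, y₁) = (-2, -3) − 0.125·(-12, -36) = (-0.5, 1.5)
(x₂, y₂) = (-0.5, 1.5) − 0.125·(-3, 18) = (-0.125, -0.75)
(x₃, y₃) = (-0.125, -0.75) − 0.125·(-0.75, -9) = (-0.03125, 0.375)

(-0.03125, 0.375)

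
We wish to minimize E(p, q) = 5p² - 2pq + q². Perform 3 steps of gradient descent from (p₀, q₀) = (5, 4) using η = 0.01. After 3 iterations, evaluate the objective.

59.713929908224

∇E = (10p - 2q, -2p + 2q)
(p₁, q₁) = (5, 4) − 0.01·(42, -2) = (4.58, 4.02)
(p₂, q₂) = (4.58, 4.02) − 0.01·(37.76, -1.12) = (4.2024, 4.0312)
(p₃, q₃) = (4.2024, 4.0312) − 0.01·(33.9616, -0.3424) = (3.862784, 4.034624)
E(3.862784, 4.034624) = 59.713929908224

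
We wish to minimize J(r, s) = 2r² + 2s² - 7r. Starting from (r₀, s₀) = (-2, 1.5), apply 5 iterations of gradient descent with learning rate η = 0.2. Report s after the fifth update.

∇J = (4r - 7, 4s)
Step 1: at (-2, 1.5), ∇J = (-15, 6) → (-2, 1.5) − 0.2·(-15, 6) = (1, 0.3)
Step 2: at (1, 0.3), ∇J = (-3, 1.2) → (1, 0.3) − 0.2·(-3, 1.2) = (1.6, 0.06)
Step 3: at (1.6, 0.06), ∇J = (-0.6, 0.24) → (1.6, 0.06) − 0.2·(-0.6, 0.24) = (1.72, 0.012)
Step 4: at (1.72, 0.012), ∇J = (-0.12, 0.048) → (1.72, 0.012) − 0.2·(-0.12, 0.048) = (1.744, 0.0024)
Step 5: at (1.744, 0.0024), ∇J = (-0.024, 0.0096) → (1.744, 0.0024) − 0.2·(-0.024, 0.0096) = (1.7488, 0.00048)
s = 0.00048

0.00048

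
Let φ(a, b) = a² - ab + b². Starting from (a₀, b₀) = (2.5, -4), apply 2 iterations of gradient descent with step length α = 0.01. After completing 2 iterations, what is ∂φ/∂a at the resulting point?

∇φ = (2a - b, -a + 2b)
(a₁, b₁) = (2.5, -4) − 0.01·(9, -10.5) = (2.41, -3.895)
(a₂, b₂) = (2.41, -3.895) − 0.01·(8.715, -10.2) = (2.32285, -3.793)
∂φ/∂a at (2.32285, -3.793) = 8.4387

8.4387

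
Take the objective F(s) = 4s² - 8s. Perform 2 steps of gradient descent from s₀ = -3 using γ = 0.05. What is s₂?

-0.44

F′(s) = 8s - 8
s₁ = -3 − 0.05·(-32) = -1.4
s₂ = -1.4 − 0.05·(-19.2) = -0.44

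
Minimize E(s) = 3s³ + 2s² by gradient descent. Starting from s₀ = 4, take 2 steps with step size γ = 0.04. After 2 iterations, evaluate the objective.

E′(s) = 9s² + 4s
Step 1: E′(4) = 160; s₁ = 4 − 0.04·160 = -2.4
Step 2: E′(-2.4) = 42.24; s₂ = -2.4 − 0.04·42.24 = -4.0896
E(-4.0896) = -171.743915409408

-171.743915409408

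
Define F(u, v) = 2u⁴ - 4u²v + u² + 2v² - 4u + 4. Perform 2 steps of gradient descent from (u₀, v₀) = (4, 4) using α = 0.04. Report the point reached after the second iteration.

(456.96173056, 26.206464)

∇F = (8u³ - 8uv + 2u - 4, -4u² + 4v)
(u₁, v₁) = (4, 4) − 0.04·(388, -48) = (-11.52, 5.92)
(u₂, v₂) = (-11.52, 5.92) − 0.04·(-11712.043264, -507.1616) = (456.96173056, 26.206464)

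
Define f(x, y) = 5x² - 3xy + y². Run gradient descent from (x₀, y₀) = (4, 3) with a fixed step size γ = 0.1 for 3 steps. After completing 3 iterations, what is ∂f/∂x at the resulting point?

0.918

∇f = (10x - 3y, -3x + 2y)
(x₁, y₁) = (4, 3) − 0.1·(31, -6) = (0.9, 3.6)
(x₂, y₂) = (0.9, 3.6) − 0.1·(-1.8, 4.5) = (1.08, 3.15)
(x₃, y₃) = (1.08, 3.15) − 0.1·(1.35, 3.06) = (0.945, 2.844)
∂f/∂x at (0.945, 2.844) = 0.918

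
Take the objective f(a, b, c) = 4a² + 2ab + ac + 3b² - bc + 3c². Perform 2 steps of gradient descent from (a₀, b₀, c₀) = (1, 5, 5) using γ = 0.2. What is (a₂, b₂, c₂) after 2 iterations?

∇f = (8a + 2b + c, 2a + 6b - c, a - b + 6c)
Step 1: at (1, 5, 5), ∇f = (23, 27, 26) → (1, 5, 5) − 0.2·(23, 27, 26) = (-3.6, -0.4, -0.2)
Step 2: at (-3.6, -0.4, -0.2), ∇f = (-29.8, -9.4, -4.4) → (-3.6, -0.4, -0.2) − 0.2·(-29.8, -9.4, -4.4) = (2.36, 1.48, 0.68)

(2.36, 1.48, 0.68)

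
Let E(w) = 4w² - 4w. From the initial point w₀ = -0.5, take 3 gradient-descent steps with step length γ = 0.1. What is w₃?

E′(w) = 8w - 4
w₁ = -0.5 − 0.1·(-8) = 0.3
w₂ = 0.3 − 0.1·(-1.6) = 0.46
w₃ = 0.46 − 0.1·(-0.32) = 0.492

0.492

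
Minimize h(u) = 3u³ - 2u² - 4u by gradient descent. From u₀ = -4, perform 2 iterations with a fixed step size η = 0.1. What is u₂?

h′(u) = 9u² - 4u - 4
u₁ = -4 − 0.1·156 = -19.6
u₂ = -19.6 − 0.1·3531.84 = -372.784

-372.784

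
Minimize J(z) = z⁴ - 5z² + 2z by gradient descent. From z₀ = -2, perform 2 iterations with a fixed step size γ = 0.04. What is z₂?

-1.66464

J′(z) = 4z³ - 10z + 2
z₁ = -2 − 0.04·(-10) = -1.6
z₂ = -1.6 − 0.04·1.616 = -1.66464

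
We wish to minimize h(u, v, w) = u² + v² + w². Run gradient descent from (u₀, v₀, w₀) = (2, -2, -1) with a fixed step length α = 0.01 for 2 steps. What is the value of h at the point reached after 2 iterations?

∇h = (2u, 2v, 2w)
Step 1: at (2, -2, -1), ∇h = (4, -4, -2) → (2, -2, -1) − 0.01·(4, -4, -2) = (1.96, -1.96, -0.98)
Step 2: at (1.96, -1.96, -0.98), ∇h = (3.92, -3.92, -1.96) → (1.96, -1.96, -0.98) − 0.01·(3.92, -3.92, -1.96) = (1.9208, -1.9208, -0.9604)
h(1.9208, -1.9208, -0.9604) = 8.30131344

8.30131344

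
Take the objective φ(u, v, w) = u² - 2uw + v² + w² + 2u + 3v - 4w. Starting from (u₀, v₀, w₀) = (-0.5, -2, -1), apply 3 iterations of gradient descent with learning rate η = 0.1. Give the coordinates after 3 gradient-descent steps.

(-0.984, -1.756, 0.084)

∇φ = (2u - 2w + 2, 2v + 3, -2u + 2w - 4)
Step 1: at (-0.5, -2, -1), ∇φ = (3, -1, -5) → (-0.5, -2, -1) − 0.1·(3, -1, -5) = (-0.8, -1.9, -0.5)
Step 2: at (-0.8, -1.9, -0.5), ∇φ = (1.4, -0.8, -3.4) → (-0.8, -1.9, -0.5) − 0.1·(1.4, -0.8, -3.4) = (-0.94, -1.82, -0.16)
Step 3: at (-0.94, -1.82, -0.16), ∇φ = (0.44, -0.64, -2.44) → (-0.94, -1.82, -0.16) − 0.1·(0.44, -0.64, -2.44) = (-0.984, -1.756, 0.084)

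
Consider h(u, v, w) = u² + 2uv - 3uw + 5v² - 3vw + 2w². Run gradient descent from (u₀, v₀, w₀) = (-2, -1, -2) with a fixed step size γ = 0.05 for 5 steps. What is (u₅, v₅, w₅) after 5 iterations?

(-2.217205, -0.19683, -1.92488125)

∇h = (2u + 2v - 3w, 2u + 10v - 3w, -3u - 3v + 4w)
(u₁, v₁, w₁) = (-2, -1, -2) − 0.05·(0, -8, 1) = (-2, -0.6, -2.05)
(u₂, v₂, w₂) = (-2, -0.6, -2.05) − 0.05·(0.95, -3.85, -0.4) = (-2.0475, -0.4075, -2.03)
(u₃, v₃, w₃) = (-2.0475, -0.4075, -2.03) − 0.05·(1.18, -2.08, -0.755) = (-2.1065, -0.3035, -1.99225)
(u₄, v₄, w₄) = (-2.1065, -0.3035, -1.99225) − 0.05·(1.15675, -1.27125, -0.739) = (-2.1643375, -0.2399375, -1.9553)
(u₅, v₅, w₅) = (-2.1643375, -0.2399375, -1.9553) − 0.05·(1.05735, -0.86215, -0.608375) = (-2.217205, -0.19683, -1.92488125)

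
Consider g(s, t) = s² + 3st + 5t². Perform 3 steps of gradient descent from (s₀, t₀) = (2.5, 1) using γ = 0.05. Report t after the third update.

-0.4069375

∇g = (2s + 3t, 3s + 10t)
(s₁, t₁) = (2.5, 1) − 0.05·(8, 17.5) = (2.1, 0.125)
(s₂, t₂) = (2.1, 0.125) − 0.05·(4.575, 7.55) = (1.87125, -0.2525)
(s₃, t₃) = (1.87125, -0.2525) − 0.05·(2.985, 3.08875) = (1.722, -0.4069375)
t = -0.4069375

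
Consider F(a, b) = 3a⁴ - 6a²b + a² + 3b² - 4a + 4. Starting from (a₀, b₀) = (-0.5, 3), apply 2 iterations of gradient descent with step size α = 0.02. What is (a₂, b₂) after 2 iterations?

(-0.99521992, 2.413548)

∇F = (12a³ - 12ab + 2a - 4, -6a² + 6b)
Step 1: at (-0.5, 3), ∇F = (11.5, 16.5) → (-0.5, 3) − 0.02·(11.5, 16.5) = (-0.73, 2.67)
Step 2: at (-0.73, 2.67), ∇F = (13.260996, 12.8226) → (-0.73, 2.67) − 0.02·(13.260996, 12.8226) = (-0.99521992, 2.413548)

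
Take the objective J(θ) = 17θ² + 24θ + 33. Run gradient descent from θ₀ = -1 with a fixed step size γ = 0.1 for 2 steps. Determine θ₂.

J′(θ) = 34θ + 24
θ₁ = -1 − 0.1·(-10) = 0
θ₂ = 0 − 0.1·24 = -2.4

-2.4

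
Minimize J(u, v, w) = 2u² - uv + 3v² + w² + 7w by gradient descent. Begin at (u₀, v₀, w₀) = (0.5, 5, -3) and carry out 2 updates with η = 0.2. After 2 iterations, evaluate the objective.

-11.7504

∇J = (4u - v, -u + 6v, 2w + 7)
Step 1: at (0.5, 5, -3), ∇J = (-3, 29.5, 1) → (0.5, 5, -3) − 0.2·(-3, 29.5, 1) = (1.1, -0.9, -3.2)
Step 2: at (1.1, -0.9, -3.2), ∇J = (5.3, -6.5, 0.6) → (1.1, -0.9, -3.2) − 0.2·(5.3, -6.5, 0.6) = (0.04, 0.4, -3.32)
J(0.04, 0.4, -3.32) = -11.7504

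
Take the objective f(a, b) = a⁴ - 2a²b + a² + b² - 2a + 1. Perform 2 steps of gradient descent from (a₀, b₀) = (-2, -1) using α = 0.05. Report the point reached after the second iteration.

∇f = (4a³ - 4ab + 2a - 2, -2a² + 2b)
(a₁, b₁) = (-2, -1) − 0.05·(-46, -10) = (0.3, -0.5)
(a₂, b₂) = (0.3, -0.5) − 0.05·(-0.692, -1.18) = (0.3346, -0.441)

(0.3346, -0.441)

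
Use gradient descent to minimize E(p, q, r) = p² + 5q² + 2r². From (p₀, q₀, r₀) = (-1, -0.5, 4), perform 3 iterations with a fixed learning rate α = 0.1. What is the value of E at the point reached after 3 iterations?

1.755136

∇E = (2p, 10q, 4r)
Step 1: at (-1, -0.5, 4), ∇E = (-2, -5, 16) → (-1, -0.5, 4) − 0.1·(-2, -5, 16) = (-0.8, 0, 2.4)
Step 2: at (-0.8, 0, 2.4), ∇E = (-1.6, 0, 9.6) → (-0.8, 0, 2.4) − 0.1·(-1.6, 0, 9.6) = (-0.64, 0, 1.44)
Step 3: at (-0.64, 0, 1.44), ∇E = (-1.28, 0, 5.76) → (-0.64, 0, 1.44) − 0.1·(-1.28, 0, 5.76) = (-0.512, 0, 0.864)
E(-0.512, 0, 0.864) = 1.755136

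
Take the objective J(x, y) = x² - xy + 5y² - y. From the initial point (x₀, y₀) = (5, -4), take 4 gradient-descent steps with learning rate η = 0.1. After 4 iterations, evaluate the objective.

∇J = (2x - y, -x + 10y - 1)
Step 1: at (5, -4), ∇J = (14, -46) → (5, -4) − 0.1·(14, -46) = (3.6, 0.6)
Step 2: at (3.6, 0.6), ∇J = (6.6, 1.4) → (3.6, 0.6) − 0.1·(6.6, 1.4) = (2.94, 0.46)
Step 3: at (2.94, 0.46), ∇J = (5.42, 0.66) → (2.94, 0.46) − 0.1·(5.42, 0.66) = (2.398, 0.394)
Step 4: at (2.398, 0.394), ∇J = (4.402, 0.542) → (2.398, 0.394) − 0.1·(4.402, 0.542) = (1.9578, 0.3398)
J(1.9578, 0.3398) = 3.4052406

3.4052406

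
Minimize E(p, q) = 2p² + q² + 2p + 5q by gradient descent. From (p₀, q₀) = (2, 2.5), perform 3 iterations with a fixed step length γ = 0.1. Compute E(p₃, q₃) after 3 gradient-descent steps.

∇E = (4p + 2, 2q + 5)
Step 1: at (2, 2.5), ∇E = (10, 10) → (2, 2.5) − 0.1·(10, 10) = (1, 1.5)
Step 2: at (1, 1.5), ∇E = (6, 8) → (1, 1.5) − 0.1·(6, 8) = (0.4, 0.7)
Step 3: at (0.4, 0.7), ∇E = (3.6, 6.4) → (0.4, 0.7) − 0.1·(3.6, 6.4) = (0.04, 0.06)
E(0.04, 0.06) = 0.3868

0.3868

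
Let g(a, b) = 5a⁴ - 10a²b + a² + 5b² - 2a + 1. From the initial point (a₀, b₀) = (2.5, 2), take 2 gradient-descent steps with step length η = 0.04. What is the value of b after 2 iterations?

∇g = (20a³ - 20ab + 2a - 2, -10a² + 10b)
Step 1: at (2.5, 2), ∇g = (215.5, -42.5) → (2.5, 2) − 0.04·(215.5, -42.5) = (-6.12, 3.7)
Step 2: at (-6.12, 3.7), ∇g = (-4145.77856, -337.544) → (-6.12, 3.7) − 0.04·(-4145.77856, -337.544) = (159.7111424, 17.20176)
b = 17.20176

17.20176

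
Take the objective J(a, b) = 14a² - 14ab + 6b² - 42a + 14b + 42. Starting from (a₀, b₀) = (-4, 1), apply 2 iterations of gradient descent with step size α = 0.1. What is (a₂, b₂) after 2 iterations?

(-28.92, 17.96)

∇J = (28a - 14b - 42, -14a + 12b + 14)
Step 1: at (-4, 1), ∇J = (-168, 82) → (-4, 1) − 0.1·(-168, 82) = (12.8, -7.2)
Step 2: at (12.8, -7.2), ∇J = (417.2, -251.6) → (12.8, -7.2) − 0.1·(417.2, -251.6) = (-28.92, 17.96)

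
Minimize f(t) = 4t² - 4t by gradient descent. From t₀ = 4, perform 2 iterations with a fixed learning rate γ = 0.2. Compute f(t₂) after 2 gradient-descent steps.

5.3504

f′(t) = 8t - 4
Step 1: f′(4) = 28; t₁ = 4 − 0.2·28 = -1.6
Step 2: f′(-1.6) = -16.8; t₂ = -1.6 − 0.2·(-16.8) = 1.76
f(1.76) = 5.3504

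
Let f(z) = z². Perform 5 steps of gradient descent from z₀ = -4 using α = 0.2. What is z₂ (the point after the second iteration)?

-1.44

f′(z) = 2z
Step 1: f′(-4) = -8; z₁ = -4 − 0.2·(-8) = -2.4
Step 2: f′(-2.4) = -4.8; z₂ = -2.4 − 0.2·(-4.8) = -1.44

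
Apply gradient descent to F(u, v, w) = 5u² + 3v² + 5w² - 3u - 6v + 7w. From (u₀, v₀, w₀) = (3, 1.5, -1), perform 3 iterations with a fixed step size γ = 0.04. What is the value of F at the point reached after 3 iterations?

∇F = (10u - 3, 6v - 6, 10w + 7)
(u₁, v₁, w₁) = (3, 1.5, -1) − 0.04·(27, 3, -3) = (1.92, 1.38, -0.88)
(u₂, v₂, w₂) = (1.92, 1.38, -0.88) − 0.04·(16.2, 2.28, -1.8) = (1.272, 1.2888, -0.808)
(u₃, v₃, w₃) = (1.272, 1.2888, -0.808) − 0.04·(9.72, 1.7328, -1.08) = (0.8832, 1.219488, -0.7648)
F(0.8832, 1.219488, -0.7648) = -4.033868653568

-4.033868653568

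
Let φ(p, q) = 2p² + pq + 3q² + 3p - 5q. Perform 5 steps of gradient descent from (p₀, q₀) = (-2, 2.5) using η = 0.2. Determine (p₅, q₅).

(-1.0032, 0.99936)

∇φ = (4p + q + 3, p + 6q - 5)
(p₁, q₁) = (-2, 2.5) − 0.2·(-2.5, 8) = (-1.5, 0.9)
(p₂, q₂) = (-1.5, 0.9) − 0.2·(-2.1, -1.1) = (-1.08, 1.12)
(p₃, q₃) = (-1.08, 1.12) − 0.2·(-0.2, 0.64) = (-1.04, 0.992)
(p₄, q₄) = (-1.04, 0.992) − 0.2·(-0.168, -0.088) = (-1.0064, 1.0096)
(p₅, q₅) = (-1.0064, 1.0096) − 0.2·(-0.016, 0.0512) = (-1.0032, 0.99936)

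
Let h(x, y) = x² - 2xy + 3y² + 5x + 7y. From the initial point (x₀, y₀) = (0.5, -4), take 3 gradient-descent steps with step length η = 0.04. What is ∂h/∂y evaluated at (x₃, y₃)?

∇h = (2x - 2y + 5, -2x + 6y + 7)
Step 1: at (0.5, -4), ∇h = (14, -18) → (0.5, -4) − 0.04·(14, -18) = (-0.06, -3.28)
Step 2: at (-0.06, -3.28), ∇h = (11.44, -12.56) → (-0.06, -3.28) − 0.04·(11.44, -12.56) = (-0.5176, -2.7776)
Step 3: at (-0.5176, -2.7776), ∇h = (9.52, -8.6304) → (-0.5176, -2.7776) − 0.04·(9.52, -8.6304) = (-0.8984, -2.432384)
∂h/∂y at (-0.8984, -2.432384) = -5.797504

-5.797504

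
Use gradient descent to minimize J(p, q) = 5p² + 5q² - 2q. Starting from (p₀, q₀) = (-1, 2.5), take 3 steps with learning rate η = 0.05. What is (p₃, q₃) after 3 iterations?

∇J = (10p, 10q - 2)
Step 1: at (-1, 2.5), ∇J = (-10, 23) → (-1, 2.5) − 0.05·(-10, 23) = (-0.5, 1.35)
Step 2: at (-0.5, 1.35), ∇J = (-5, 11.5) → (-0.5, 1.35) − 0.05·(-5, 11.5) = (-0.25, 0.775)
Step 3: at (-0.25, 0.775), ∇J = (-2.5, 5.75) → (-0.25, 0.775) − 0.05·(-2.5, 5.75) = (-0.125, 0.4875)

(-0.125, 0.4875)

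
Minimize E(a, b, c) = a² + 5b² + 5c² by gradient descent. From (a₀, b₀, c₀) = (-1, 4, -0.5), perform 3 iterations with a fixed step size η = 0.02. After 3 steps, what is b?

∇E = (2a, 10b, 10c)
Step 1: at (-1, 4, -0.5), ∇E = (-2, 40, -5) → (-1, 4, -0.5) − 0.02·(-2, 40, -5) = (-0.96, 3.2, -0.4)
Step 2: at (-0.96, 3.2, -0.4), ∇E = (-1.92, 32, -4) → (-0.96, 3.2, -0.4) − 0.02·(-1.92, 32, -4) = (-0.9216, 2.56, -0.32)
Step 3: at (-0.9216, 2.56, -0.32), ∇E = (-1.8432, 25.6, -3.2) → (-0.9216, 2.56, -0.32) − 0.02·(-1.8432, 25.6, -3.2) = (-0.884736, 2.048, -0.256)
b = 2.048

2.048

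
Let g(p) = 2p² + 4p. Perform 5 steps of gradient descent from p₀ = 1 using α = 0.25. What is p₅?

g′(p) = 4p + 4
Step 1: g′(1) = 8; p₁ = 1 − 0.25·8 = -1
Step 2: g′(-1) = 0; p₂ = -1 − 0.25·0 = -1
Step 3: g′(-1) = 0; p₃ = -1 − 0.25·0 = -1
Step 4: g′(-1) = 0; p₄ = -1 − 0.25·0 = -1
Step 5: g′(-1) = 0; p₅ = -1 − 0.25·0 = -1

-1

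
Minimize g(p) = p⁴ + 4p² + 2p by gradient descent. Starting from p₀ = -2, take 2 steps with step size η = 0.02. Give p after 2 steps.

-0.84642304

g′(p) = 4p³ + 8p + 2
p₁ = -2 − 0.02·(-46) = -1.08
p₂ = -1.08 − 0.02·(-11.678848) = -0.84642304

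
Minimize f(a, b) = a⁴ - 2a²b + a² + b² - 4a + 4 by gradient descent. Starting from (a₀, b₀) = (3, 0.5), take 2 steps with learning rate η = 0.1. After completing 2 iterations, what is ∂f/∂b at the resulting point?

∇f = (4a³ - 4ab + 2a - 4, -2a² + 2b)
(a₁, b₁) = (3, 0.5) − 0.1·(104, -17) = (-7.4, 2.2)
(a₂, b₂) = (-7.4, 2.2) − 0.1·(-1574.576, -105.12) = (150.0576, 12.712)
∂f/∂b at (150.0576, 12.712) = -45009.14263552

-45009.14263552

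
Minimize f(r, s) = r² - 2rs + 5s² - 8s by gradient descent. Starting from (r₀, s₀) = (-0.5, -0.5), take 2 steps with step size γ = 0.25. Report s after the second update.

∇f = (2r - 2s, -2r + 10s - 8)
Step 1: at (-0.5, -0.5), ∇f = (0, -12) → (-0.5, -0.5) − 0.25·(0, -12) = (-0.5, 2.5)
Step 2: at (-0.5, 2.5), ∇f = (-6, 18) → (-0.5, 2.5) − 0.25·(-6, 18) = (1, -2)
s = -2

-2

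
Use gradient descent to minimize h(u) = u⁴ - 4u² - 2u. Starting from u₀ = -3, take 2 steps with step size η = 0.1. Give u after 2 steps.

-59.9664

h′(u) = 4u³ - 8u - 2
u₁ = -3 − 0.1·(-86) = 5.6
u₂ = 5.6 − 0.1·655.664 = -59.9664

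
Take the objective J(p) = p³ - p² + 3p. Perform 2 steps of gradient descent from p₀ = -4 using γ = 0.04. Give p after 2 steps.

J′(p) = 3p² - 2p + 3
p₁ = -4 − 0.04·59 = -6.36
p₂ = -6.36 − 0.04·137.0688 = -11.842752

-11.842752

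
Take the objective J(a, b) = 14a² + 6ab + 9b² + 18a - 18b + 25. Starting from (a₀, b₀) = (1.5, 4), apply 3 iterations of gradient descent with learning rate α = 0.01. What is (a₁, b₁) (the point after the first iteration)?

(0.66, 3.37)

∇J = (28a + 6b + 18, 6a + 18b - 18)
(a₁, b₁) = (1.5, 4) − 0.01·(84, 63) = (0.66, 3.37)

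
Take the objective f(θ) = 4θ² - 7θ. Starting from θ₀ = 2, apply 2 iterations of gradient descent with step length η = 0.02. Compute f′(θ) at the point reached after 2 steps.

f′(θ) = 8θ - 7
Step 1: f′(2) = 9; θ₁ = 2 − 0.02·9 = 1.82
Step 2: f′(1.82) = 7.56; θ₂ = 1.82 − 0.02·7.56 = 1.6688
f′(θ) at (1.6688) = 6.3504

6.3504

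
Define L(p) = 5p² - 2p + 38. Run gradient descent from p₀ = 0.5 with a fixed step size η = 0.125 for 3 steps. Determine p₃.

0.1953125

L′(p) = 10p - 2
Step 1: L′(0.5) = 3; p₁ = 0.5 − 0.125·3 = 0.125
Step 2: L′(0.125) = -0.75; p₂ = 0.125 − 0.125·(-0.75) = 0.21875
Step 3: L′(0.21875) = 0.1875; p₃ = 0.21875 − 0.125·0.1875 = 0.1953125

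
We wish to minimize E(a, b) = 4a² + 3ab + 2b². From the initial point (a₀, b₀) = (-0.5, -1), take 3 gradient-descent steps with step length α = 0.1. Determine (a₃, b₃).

∇E = (8a + 3b, 3a + 4b)
Step 1: at (-0.5, -1), ∇E = (-7, -5.5) → (-0.5, -1) − 0.1·(-7, -5.5) = (0.2, -0.45)
Step 2: at (0.2, -0.45), ∇E = (0.25, -1.2) → (0.2, -0.45) − 0.1·(0.25, -1.2) = (0.175, -0.33)
Step 3: at (0.175, -0.33), ∇E = (0.41, -0.795) → (0.175, -0.33) − 0.1·(0.41, -0.795) = (0.134, -0.2505)

(0.134, -0.2505)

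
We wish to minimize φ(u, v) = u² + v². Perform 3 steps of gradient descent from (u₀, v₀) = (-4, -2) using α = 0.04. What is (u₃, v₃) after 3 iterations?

(-3.114752, -1.557376)

∇φ = (2u, 2v)
Step 1: at (-4, -2), ∇φ = (-8, -4) → (-4, -2) − 0.04·(-8, -4) = (-3.68, -1.84)
Step 2: at (-3.68, -1.84), ∇φ = (-7.36, -3.68) → (-3.68, -1.84) − 0.04·(-7.36, -3.68) = (-3.3856, -1.6928)
Step 3: at (-3.3856, -1.6928), ∇φ = (-6.7712, -3.3856) → (-3.3856, -1.6928) − 0.04·(-6.7712, -3.3856) = (-3.114752, -1.557376)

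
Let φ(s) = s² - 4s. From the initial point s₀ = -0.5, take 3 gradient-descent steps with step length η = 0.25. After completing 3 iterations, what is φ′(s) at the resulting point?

-0.625

φ′(s) = 2s - 4
Step 1: φ′(-0.5) = -5; s₁ = -0.5 − 0.25·(-5) = 0.75
Step 2: φ′(0.75) = -2.5; s₂ = 0.75 − 0.25·(-2.5) = 1.375
Step 3: φ′(1.375) = -1.25; s₃ = 1.375 − 0.25·(-1.25) = 1.6875
φ′(s) at (1.6875) = -0.625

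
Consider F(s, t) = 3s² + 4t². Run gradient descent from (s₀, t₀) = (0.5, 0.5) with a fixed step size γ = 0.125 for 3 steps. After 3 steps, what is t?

∇F = (6s, 8t)
(s₁, t₁) = (0.5, 0.5) − 0.125·(3, 4) = (0.125, 0)
(s₂, t₂) = (0.125, 0) − 0.125·(0.75, 0) = (0.03125, 0)
(s₃, t₃) = (0.03125, 0) − 0.125·(0.1875, 0) = (0.0078125, 0)
t = 0

0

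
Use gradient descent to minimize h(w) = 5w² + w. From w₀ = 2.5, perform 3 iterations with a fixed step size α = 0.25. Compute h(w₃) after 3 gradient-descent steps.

h′(w) = 10w + 1
Step 1: h′(2.5) = 26; w₁ = 2.5 − 0.25·26 = -4
Step 2: h′(-4) = -39; w₂ = -4 − 0.25·(-39) = 5.75
Step 3: h′(5.75) = 58.5; w₃ = 5.75 − 0.25·58.5 = -8.875
h(-8.875) = 384.953125

384.953125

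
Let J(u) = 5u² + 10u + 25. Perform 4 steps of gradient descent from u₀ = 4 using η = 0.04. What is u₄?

J′(u) = 10u + 10
Step 1: J′(4) = 50; u₁ = 4 − 0.04·50 = 2
Step 2: J′(2) = 30; u₂ = 2 − 0.04·30 = 0.8
Step 3: J′(0.8) = 18; u₃ = 0.8 − 0.04·18 = 0.08
Step 4: J′(0.08) = 10.8; u₄ = 0.08 − 0.04·10.8 = -0.352

-0.352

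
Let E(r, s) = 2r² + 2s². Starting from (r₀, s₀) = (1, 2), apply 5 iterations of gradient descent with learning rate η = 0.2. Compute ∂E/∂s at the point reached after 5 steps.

0.00256

∇E = (4r, 4s)
(r₁, s₁) = (1, 2) − 0.2·(4, 8) = (0.2, 0.4)
(r₂, s₂) = (0.2, 0.4) − 0.2·(0.8, 1.6) = (0.04, 0.08)
(r₃, s₃) = (0.04, 0.08) − 0.2·(0.16, 0.32) = (0.008, 0.016)
(r₄, s₄) = (0.008, 0.016) − 0.2·(0.032, 0.064) = (0.0016, 0.0032)
(r₅, s₅) = (0.0016, 0.0032) − 0.2·(0.0064, 0.0128) = (0.00032, 0.00064)
∂E/∂s at (0.00032, 0.00064) = 0.00256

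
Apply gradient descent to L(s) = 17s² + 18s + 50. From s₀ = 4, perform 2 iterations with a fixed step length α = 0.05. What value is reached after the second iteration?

1.69

L′(s) = 34s + 18
Step 1: L′(4) = 154; s₁ = 4 − 0.05·154 = -3.7
Step 2: L′(-3.7) = -107.8; s₂ = -3.7 − 0.05·(-107.8) = 1.69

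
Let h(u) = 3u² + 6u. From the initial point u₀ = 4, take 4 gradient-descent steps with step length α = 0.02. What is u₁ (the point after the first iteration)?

h′(u) = 6u + 6
u₁ = 4 − 0.02·30 = 3.4

3.4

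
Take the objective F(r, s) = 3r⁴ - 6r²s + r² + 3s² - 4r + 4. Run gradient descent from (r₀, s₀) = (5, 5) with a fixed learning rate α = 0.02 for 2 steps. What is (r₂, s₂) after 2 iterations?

∇F = (12r³ - 12rs + 2r - 4, -6r² + 6s)
(r₁, s₁) = (5, 5) − 0.02·(1206, -120) = (-19.12, 7.4)
(r₂, s₂) = (-19.12, 7.4) − 0.02·(-82221.774336, -2149.0464) = (1625.31548672, 50.380928)

(1625.31548672, 50.380928)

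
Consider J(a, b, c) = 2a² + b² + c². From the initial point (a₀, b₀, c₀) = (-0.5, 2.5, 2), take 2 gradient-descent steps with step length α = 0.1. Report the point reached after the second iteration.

∇J = (4a, 2b, 2c)
(a₁, b₁, c₁) = (-0.5, 2.5, 2) − 0.1·(-2, 5, 4) = (-0.3, 2, 1.6)
(a₂, b₂, c₂) = (-0.3, 2, 1.6) − 0.1·(-1.2, 4, 3.2) = (-0.18, 1.6, 1.28)

(-0.18, 1.6, 1.28)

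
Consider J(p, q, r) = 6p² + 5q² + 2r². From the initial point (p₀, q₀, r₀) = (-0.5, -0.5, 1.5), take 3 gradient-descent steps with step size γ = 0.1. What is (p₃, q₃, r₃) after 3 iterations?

(0.004, 0, 0.324)

∇J = (12p, 10q, 4r)
Step 1: at (-0.5, -0.5, 1.5), ∇J = (-6, -5, 6) → (-0.5, -0.5, 1.5) − 0.1·(-6, -5, 6) = (0.1, 0, 0.9)
Step 2: at (0.1, 0, 0.9), ∇J = (1.2, 0, 3.6) → (0.1, 0, 0.9) − 0.1·(1.2, 0, 3.6) = (-0.02, 0, 0.54)
Step 3: at (-0.02, 0, 0.54), ∇J = (-0.24, 0, 2.16) → (-0.02, 0, 0.54) − 0.1·(-0.24, 0, 2.16) = (0.004, 0, 0.324)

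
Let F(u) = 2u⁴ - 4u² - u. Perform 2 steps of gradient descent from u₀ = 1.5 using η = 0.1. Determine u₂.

0.2792

F′(u) = 8u³ - 8u - 1
u₁ = 1.5 − 0.1·14 = 0.1
u₂ = 0.1 − 0.1·(-1.792) = 0.2792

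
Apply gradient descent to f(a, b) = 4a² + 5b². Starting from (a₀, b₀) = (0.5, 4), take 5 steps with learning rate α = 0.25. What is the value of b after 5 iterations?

∇f = (8a, 10b)
Step 1: at (0.5, 4), ∇f = (4, 40) → (0.5, 4) − 0.25·(4, 40) = (-0.5, -6)
Step 2: at (-0.5, -6), ∇f = (-4, -60) → (-0.5, -6) − 0.25·(-4, -60) = (0.5, 9)
Step 3: at (0.5, 9), ∇f = (4, 90) → (0.5, 9) − 0.25·(4, 90) = (-0.5, -13.5)
Step 4: at (-0.5, -13.5), ∇f = (-4, -135) → (-0.5, -13.5) − 0.25·(-4, -135) = (0.5, 20.25)
Step 5: at (0.5, 20.25), ∇f = (4, 202.5) → (0.5, 20.25) − 0.25·(4, 202.5) = (-0.5, -30.375)
b = -30.375

-30.375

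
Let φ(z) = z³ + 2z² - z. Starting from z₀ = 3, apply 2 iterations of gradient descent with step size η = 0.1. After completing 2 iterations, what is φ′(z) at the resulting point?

φ′(z) = 3z² + 4z - 1
Step 1: φ′(3) = 38; z₁ = 3 − 0.1·38 = -0.8
Step 2: φ′(-0.8) = -2.28; z₂ = -0.8 − 0.1·(-2.28) = -0.572
φ′(z) at (-0.572) = -2.306448

-2.306448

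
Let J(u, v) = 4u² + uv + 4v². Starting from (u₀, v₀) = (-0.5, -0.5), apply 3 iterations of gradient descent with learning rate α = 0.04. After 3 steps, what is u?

∇J = (8u + v, u + 8v)
(u₁, v₁) = (-0.5, -0.5) − 0.04·(-4.5, -4.5) = (-0.32, -0.32)
(u₂, v₂) = (-0.32, -0.32) − 0.04·(-2.88, -2.88) = (-0.2048, -0.2048)
(u₃, v₃) = (-0.2048, -0.2048) − 0.04·(-1.8432, -1.8432) = (-0.131072, -0.131072)
u = -0.131072

-0.131072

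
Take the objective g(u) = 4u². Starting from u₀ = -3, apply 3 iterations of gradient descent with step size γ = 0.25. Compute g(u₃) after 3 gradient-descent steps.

g′(u) = 8u
u₁ = -3 − 0.25·(-24) = 3
u₂ = 3 − 0.25·24 = -3
u₃ = -3 − 0.25·(-24) = 3
g(3) = 36

36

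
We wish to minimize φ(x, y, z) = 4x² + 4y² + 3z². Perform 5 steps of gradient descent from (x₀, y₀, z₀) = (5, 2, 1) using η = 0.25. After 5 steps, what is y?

∇φ = (8x, 8y, 6z)
(x₁, y₁, z₁) = (5, 2, 1) − 0.25·(40, 16, 6) = (-5, -2, -0.5)
(x₂, y₂, z₂) = (-5, -2, -0.5) − 0.25·(-40, -16, -3) = (5, 2, 0.25)
(x₃, y₃, z₃) = (5, 2, 0.25) − 0.25·(40, 16, 1.5) = (-5, -2, -0.125)
(x₄, y₄, z₄) = (-5, -2, -0.125) − 0.25·(-40, -16, -0.75) = (5, 2, 0.0625)
(x₅, y₅, z₅) = (5, 2, 0.0625) − 0.25·(40, 16, 0.375) = (-5, -2, -0.03125)
y = -2

-2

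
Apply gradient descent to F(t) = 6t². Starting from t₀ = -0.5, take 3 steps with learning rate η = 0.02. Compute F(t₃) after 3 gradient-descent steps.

0.289049892864

F′(t) = 12t
t₁ = -0.5 − 0.02·(-6) = -0.38
t₂ = -0.38 − 0.02·(-4.56) = -0.2888
t₃ = -0.2888 − 0.02·(-3.4656) = -0.219488
F(-0.219488) = 0.289049892864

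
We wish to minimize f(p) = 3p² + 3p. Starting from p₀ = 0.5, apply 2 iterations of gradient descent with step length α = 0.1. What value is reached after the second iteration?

f′(p) = 6p + 3
Step 1: f′(0.5) = 6; p₁ = 0.5 − 0.1·6 = -0.1
Step 2: f′(-0.1) = 2.4; p₂ = -0.1 − 0.1·2.4 = -0.34

-0.34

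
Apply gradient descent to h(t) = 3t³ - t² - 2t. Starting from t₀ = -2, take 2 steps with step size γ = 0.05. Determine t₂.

h′(t) = 9t² - 2t - 2
t₁ = -2 − 0.05·38 = -3.9
t₂ = -3.9 − 0.05·142.69 = -11.0345

-11.0345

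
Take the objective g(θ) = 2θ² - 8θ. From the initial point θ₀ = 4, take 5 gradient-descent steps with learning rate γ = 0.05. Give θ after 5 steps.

g′(θ) = 4θ - 8
θ₁ = 4 − 0.05·8 = 3.6
θ₂ = 3.6 − 0.05·6.4 = 3.28
θ₃ = 3.28 − 0.05·5.12 = 3.024
θ₄ = 3.024 − 0.05·4.096 = 2.8192
θ₅ = 2.8192 − 0.05·3.2768 = 2.65536

2.65536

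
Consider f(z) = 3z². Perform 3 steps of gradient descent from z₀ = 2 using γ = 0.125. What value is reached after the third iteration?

0.03125

f′(z) = 6z
z₁ = 2 − 0.125·12 = 0.5
z₂ = 0.5 − 0.125·3 = 0.125
z₃ = 0.125 − 0.125·0.75 = 0.03125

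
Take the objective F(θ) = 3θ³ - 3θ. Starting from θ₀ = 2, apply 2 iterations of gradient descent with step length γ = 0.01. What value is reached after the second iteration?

F′(θ) = 9θ² - 3
Step 1: F′(2) = 33; θ₁ = 2 − 0.01·33 = 1.67
Step 2: F′(1.67) = 22.1001; θ₂ = 1.67 − 0.01·22.1001 = 1.448999

1.448999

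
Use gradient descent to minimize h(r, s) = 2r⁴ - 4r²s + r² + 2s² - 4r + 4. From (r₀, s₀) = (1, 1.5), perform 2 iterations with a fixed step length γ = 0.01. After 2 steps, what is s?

∇h = (8r³ - 8rs + 2r - 4, -4r² + 4s)
Step 1: at (1, 1.5), ∇h = (-6, 2) → (1, 1.5) − 0.01·(-6, 2) = (1.06, 1.48)
Step 2: at (1.06, 1.48), ∇h = (-4.902272, 1.4256) → (1.06, 1.48) − 0.01·(-4.902272, 1.4256) = (1.10902272, 1.465744)
s = 1.465744

1.465744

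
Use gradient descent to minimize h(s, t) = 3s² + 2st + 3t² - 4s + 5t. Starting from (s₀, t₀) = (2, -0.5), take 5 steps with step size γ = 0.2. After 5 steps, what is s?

0.99936

∇h = (6s + 2t - 4, 2s + 6t + 5)
(s₁, t₁) = (2, -0.5) − 0.2·(7, 6) = (0.6, -1.7)
(s₂, t₂) = (0.6, -1.7) − 0.2·(-3.8, -4) = (1.36, -0.9)
(s₃, t₃) = (1.36, -0.9) − 0.2·(2.36, 2.32) = (0.888, -1.364)
(s₄, t₄) = (0.888, -1.364) − 0.2·(-1.4, -1.408) = (1.168, -1.0824)
(s₅, t₅) = (1.168, -1.0824) − 0.2·(0.8432, 0.8416) = (0.99936, -1.25072)
s = 0.99936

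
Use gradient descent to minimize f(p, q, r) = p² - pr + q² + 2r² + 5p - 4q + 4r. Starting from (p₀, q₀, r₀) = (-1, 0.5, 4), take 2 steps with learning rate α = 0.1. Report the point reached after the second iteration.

∇f = (2p - r + 5, 2q - 4, -p + 4r + 4)
(p₁, q₁, r₁) = (-1, 0.5, 4) − 0.1·(-1, -3, 21) = (-0.9, 0.8, 1.9)
(p₂, q₂, r₂) = (-0.9, 0.8, 1.9) − 0.1·(1.3, -2.4, 12.5) = (-1.03, 1.04, 0.65)

(-1.03, 1.04, 0.65)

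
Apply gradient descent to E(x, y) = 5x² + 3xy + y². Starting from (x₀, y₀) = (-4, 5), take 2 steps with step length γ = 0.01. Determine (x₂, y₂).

(-3.5256, 5.0321)

∇E = (10x + 3y, 3x + 2y)
(x₁, y₁) = (-4, 5) − 0.01·(-25, -2) = (-3.75, 5.02)
(x₂, y₂) = (-3.75, 5.02) − 0.01·(-22.44, -1.21) = (-3.5256, 5.0321)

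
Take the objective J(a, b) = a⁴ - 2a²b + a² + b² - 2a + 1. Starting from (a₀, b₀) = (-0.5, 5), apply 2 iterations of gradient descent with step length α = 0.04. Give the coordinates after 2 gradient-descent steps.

∇J = (4a³ - 4ab + 2a - 2, -2a² + 2b)
(a₁, b₁) = (-0.5, 5) − 0.04·(6.5, 9.5) = (-0.76, 4.62)
(a₂, b₂) = (-0.76, 4.62) − 0.04·(8.768896, 8.0848) = (-1.11075584, 4.296608)

(-1.11075584, 4.296608)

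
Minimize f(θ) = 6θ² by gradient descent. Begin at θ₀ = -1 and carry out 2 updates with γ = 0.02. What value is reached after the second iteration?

-0.5776

f′(θ) = 12θ
Step 1: f′(-1) = -12; θ₁ = -1 − 0.02·(-12) = -0.76
Step 2: f′(-0.76) = -9.12; θ₂ = -0.76 − 0.02·(-9.12) = -0.5776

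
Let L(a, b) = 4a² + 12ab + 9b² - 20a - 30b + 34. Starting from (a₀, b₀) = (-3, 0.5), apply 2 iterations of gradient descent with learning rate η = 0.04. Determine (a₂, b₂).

(-1.5408, 2.6888)

∇L = (8a + 12b - 20, 12a + 18b - 30)
Step 1: at (-3, 0.5), ∇L = (-38, -57) → (-3, 0.5) − 0.04·(-38, -57) = (-1.48, 2.78)
Step 2: at (-1.48, 2.78), ∇L = (1.52, 2.28) → (-1.48, 2.78) − 0.04·(1.52, 2.28) = (-1.5408, 2.6888)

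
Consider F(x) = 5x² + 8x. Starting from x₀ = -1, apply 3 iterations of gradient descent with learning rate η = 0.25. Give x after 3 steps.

F′(x) = 10x + 8
x₁ = -1 − 0.25·(-2) = -0.5
x₂ = -0.5 − 0.25·3 = -1.25
x₃ = -1.25 − 0.25·(-4.5) = -0.125

-0.125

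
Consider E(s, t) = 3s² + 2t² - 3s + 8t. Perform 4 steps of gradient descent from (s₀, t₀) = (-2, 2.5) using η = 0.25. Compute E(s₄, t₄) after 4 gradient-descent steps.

∇E = (6s - 3, 4t + 8)
Step 1: at (-2, 2.5), ∇E = (-15, 18) → (-2, 2.5) − 0.25·(-15, 18) = (1.75, -2)
Step 2: at (1.75, -2), ∇E = (7.5, 0) → (1.75, -2) − 0.25·(7.5, 0) = (-0.125, -2)
Step 3: at (-0.125, -2), ∇E = (-3.75, 0) → (-0.125, -2) − 0.25·(-3.75, 0) = (0.8125, -2)
Step 4: at (0.8125, -2), ∇E = (1.875, 0) → (0.8125, -2) − 0.25·(1.875, 0) = (0.34375, -2)
E(0.34375, -2) = -8.6767578125

-8.6767578125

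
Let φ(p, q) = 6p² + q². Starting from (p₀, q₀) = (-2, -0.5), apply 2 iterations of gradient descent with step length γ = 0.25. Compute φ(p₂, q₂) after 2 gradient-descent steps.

384.015625

∇φ = (12p, 2q)
Step 1: at (-2, -0.5), ∇φ = (-24, -1) → (-2, -0.5) − 0.25·(-24, -1) = (4, -0.25)
Step 2: at (4, -0.25), ∇φ = (48, -0.5) → (4, -0.25) − 0.25·(48, -0.5) = (-8, -0.125)
φ(-8, -0.125) = 384.015625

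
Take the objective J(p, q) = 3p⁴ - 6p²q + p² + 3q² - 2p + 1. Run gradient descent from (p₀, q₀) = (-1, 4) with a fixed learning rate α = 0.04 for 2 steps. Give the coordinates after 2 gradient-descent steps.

(0.08189696, 3.740416)

∇J = (12p³ - 12pq + 2p - 2, -6p² + 6q)
Step 1: at (-1, 4), ∇J = (32, 18) → (-1, 4) − 0.04·(32, 18) = (-2.28, 3.28)
Step 2: at (-2.28, 3.28), ∇J = (-59.047424, -11.5104) → (-2.28, 3.28) − 0.04·(-59.047424, -11.5104) = (0.08189696, 3.740416)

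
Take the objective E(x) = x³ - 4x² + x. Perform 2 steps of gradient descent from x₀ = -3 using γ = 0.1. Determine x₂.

E′(x) = 3x² - 8x + 1
x₁ = -3 − 0.1·52 = -8.2
x₂ = -8.2 − 0.1·268.32 = -35.032

-35.032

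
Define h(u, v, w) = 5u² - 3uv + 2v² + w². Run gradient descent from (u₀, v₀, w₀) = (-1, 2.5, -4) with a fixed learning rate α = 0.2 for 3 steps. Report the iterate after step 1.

∇h = (10u - 3v, -3u + 4v, 2w)
(u₁, v₁, w₁) = (-1, 2.5, -4) − 0.2·(-17.5, 13, -8) = (2.5, -0.1, -2.4)

(2.5, -0.1, -2.4)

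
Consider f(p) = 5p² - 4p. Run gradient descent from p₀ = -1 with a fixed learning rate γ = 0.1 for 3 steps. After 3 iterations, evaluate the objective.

-0.8

f′(p) = 10p - 4
p₁ = -1 − 0.1·(-14) = 0.4
p₂ = 0.4 − 0.1·0 = 0.4
p₃ = 0.4 − 0.1·0 = 0.4
f(0.4) = -0.8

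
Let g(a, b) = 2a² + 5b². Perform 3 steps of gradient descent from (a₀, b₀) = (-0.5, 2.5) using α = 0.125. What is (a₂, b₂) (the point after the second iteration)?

(-0.125, 0.15625)

∇g = (4a, 10b)
Step 1: at (-0.5, 2.5), ∇g = (-2, 25) → (-0.5, 2.5) − 0.125·(-2, 25) = (-0.25, -0.625)
Step 2: at (-0.25, -0.625), ∇g = (-1, -6.25) → (-0.25, -0.625) − 0.125·(-1, -6.25) = (-0.125, 0.15625)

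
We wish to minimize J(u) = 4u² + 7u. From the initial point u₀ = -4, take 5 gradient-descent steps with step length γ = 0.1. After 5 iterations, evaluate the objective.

-3.062496

J′(u) = 8u + 7
Step 1: J′(-4) = -25; u₁ = -4 − 0.1·(-25) = -1.5
Step 2: J′(-1.5) = -5; u₂ = -1.5 − 0.1·(-5) = -1
Step 3: J′(-1) = -1; u₃ = -1 − 0.1·(-1) = -0.9
Step 4: J′(-0.9) = -0.2; u₄ = -0.9 − 0.1·(-0.2) = -0.88
Step 5: J′(-0.88) = -0.04; u₅ = -0.88 − 0.1·(-0.04) = -0.876
J(-0.876) = -3.062496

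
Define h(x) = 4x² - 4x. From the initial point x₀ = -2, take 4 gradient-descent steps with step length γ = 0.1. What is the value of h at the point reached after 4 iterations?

-0.999936

h′(x) = 8x - 4
Step 1: h′(-2) = -20; x₁ = -2 − 0.1·(-20) = 0
Step 2: h′(0) = -4; x₂ = 0 − 0.1·(-4) = 0.4
Step 3: h′(0.4) = -0.8; x₃ = 0.4 − 0.1·(-0.8) = 0.48
Step 4: h′(0.48) = -0.16; x₄ = 0.48 − 0.1·(-0.16) = 0.496
h(0.496) = -0.999936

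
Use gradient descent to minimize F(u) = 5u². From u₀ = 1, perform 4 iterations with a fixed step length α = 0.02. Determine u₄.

F′(u) = 10u
Step 1: F′(1) = 10; u₁ = 1 − 0.02·10 = 0.8
Step 2: F′(0.8) = 8; u₂ = 0.8 − 0.02·8 = 0.64
Step 3: F′(0.64) = 6.4; u₃ = 0.64 − 0.02·6.4 = 0.512
Step 4: F′(0.512) = 5.12; u₄ = 0.512 − 0.02·5.12 = 0.4096

0.4096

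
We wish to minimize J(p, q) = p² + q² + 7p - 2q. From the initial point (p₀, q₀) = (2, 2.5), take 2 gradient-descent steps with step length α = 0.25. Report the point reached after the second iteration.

∇J = (2p + 7, 2q - 2)
(p₁, q₁) = (2, 2.5) − 0.25·(11, 3) = (-0.75, 1.75)
(p₂, q₂) = (-0.75, 1.75) − 0.25·(5.5, 1.5) = (-2.125, 1.375)

(-2.125, 1.375)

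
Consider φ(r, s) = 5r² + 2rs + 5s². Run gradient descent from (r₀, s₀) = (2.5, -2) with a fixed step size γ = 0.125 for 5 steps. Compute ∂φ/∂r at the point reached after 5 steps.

-0.09375

∇φ = (10r + 2s, 2r + 10s)
Step 1: at (2.5, -2), ∇φ = (21, -15) → (2.5, -2) − 0.125·(21, -15) = (-0.125, -0.125)
Step 2: at (-0.125, -0.125), ∇φ = (-1.5, -1.5) → (-0.125, -0.125) − 0.125·(-1.5, -1.5) = (0.0625, 0.0625)
Step 3: at (0.0625, 0.0625), ∇φ = (0.75, 0.75) → (0.0625, 0.0625) − 0.125·(0.75, 0.75) = (-0.03125, -0.03125)
Step 4: at (-0.03125, -0.03125), ∇φ = (-0.375, -0.375) → (-0.03125, -0.03125) − 0.125·(-0.375, -0.375) = (0.015625, 0.015625)
Step 5: at (0.015625, 0.015625), ∇φ = (0.1875, 0.1875) → (0.015625, 0.015625) − 0.125·(0.1875, 0.1875) = (-0.0078125, -0.0078125)
∂φ/∂r at (-0.0078125, -0.0078125) = -0.09375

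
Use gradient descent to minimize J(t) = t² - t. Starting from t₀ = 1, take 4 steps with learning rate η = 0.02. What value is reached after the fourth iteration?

J′(t) = 2t - 1
t₁ = 1 − 0.02·1 = 0.98
t₂ = 0.98 − 0.02·0.96 = 0.9608
t₃ = 0.9608 − 0.02·0.9216 = 0.942368
t₄ = 0.942368 − 0.02·0.884736 = 0.92467328

0.92467328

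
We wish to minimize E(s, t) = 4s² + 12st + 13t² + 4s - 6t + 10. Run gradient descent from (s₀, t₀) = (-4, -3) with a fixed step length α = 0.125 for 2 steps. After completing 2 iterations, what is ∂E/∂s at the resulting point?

∇E = (8s + 12t + 4, 12s + 26t - 6)
(s₁, t₁) = (-4, -3) − 0.125·(-64, -132) = (4, 13.5)
(s₂, t₂) = (4, 13.5) − 0.125·(198, 393) = (-20.75, -35.625)
∂E/∂s at (-20.75, -35.625) = -589.5

-589.5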